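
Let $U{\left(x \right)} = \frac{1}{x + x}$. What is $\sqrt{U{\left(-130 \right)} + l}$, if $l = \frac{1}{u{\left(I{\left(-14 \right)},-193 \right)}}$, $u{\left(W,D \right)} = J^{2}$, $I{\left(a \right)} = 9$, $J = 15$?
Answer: $\frac{\sqrt{91}}{390} \approx 0.02446$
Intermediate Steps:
$U{\left(x \right)} = \frac{1}{2 x}$
$u{\left(W,D \right)} = 225$ ($u{\left(W,D \right)} = 15^{2} = 225$)
$l = \frac{1}{225} \approx 0.0044444$
$\sqrt{U{\left(-130 \right)} + l} = \sqrt{\frac{1}{2 \left(-130\right)} + \frac{1}{225}} = \sqrt{\frac{1}{2} \left(- \frac{1}{130}\right) + \frac{1}{225}} = \sqrt{- \frac{1}{260} + \frac{1}{225}} = \sqrt{\frac{7}{11700}} = \frac{\sqrt{91}}{390}$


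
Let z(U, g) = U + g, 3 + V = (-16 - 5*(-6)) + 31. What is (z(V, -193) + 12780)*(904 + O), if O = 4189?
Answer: 64319497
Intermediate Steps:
V = 42 (V = -3 + ((-16 - 5*(-6)) + 31) = -3 + ((-16 + 30) + 31) = -3 + (14 + 31) = -3 + 45 = 42)
(z(V, -193) + 12780)*(904 + O) = ((42 - 193) + 12780)*(904 + 4189) = (-151 + 12780)*5093 = 12629*5093 = 64319497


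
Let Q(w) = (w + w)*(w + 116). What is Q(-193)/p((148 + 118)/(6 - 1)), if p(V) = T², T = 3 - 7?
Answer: 14861/8 ≈ 1857.6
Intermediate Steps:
Q(w) = 2*w*(116 + w) (Q(w) = (2*w)*(116 + w) = 2*w*(116 + w))
T = -4
p(V) = 16 (p(V) = (-4)² = 16)
Q(-193)/p((148 + 118)/(6 - 1)) = (2*(-193)*(116 - 193))/16 = (2*(-193)*(-77))*(1/16) = 29722*(1/16) = 14861/8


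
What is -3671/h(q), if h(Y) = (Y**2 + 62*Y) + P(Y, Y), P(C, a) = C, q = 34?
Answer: -3671/3298 ≈ -1.1131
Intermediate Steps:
h(Y) = Y**2 + 63*Y (h(Y) = (Y**2 + 62*Y) + Y = Y**2 + 63*Y)
-3671/h(q) = -3671*1/(34*(63 + 34)) = -3671/(34*97) = -3671/3298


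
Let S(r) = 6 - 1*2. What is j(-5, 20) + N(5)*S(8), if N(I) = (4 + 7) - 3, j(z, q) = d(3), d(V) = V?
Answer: 35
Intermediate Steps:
S(r) = 4 (S(r) = 6 - 2 = 4)
j(z, q) = 3
N(I) = 8 (N(I) = 11 - 3 = 8)
j(-5, 20) + N(5)*S(8) = 3 + 8*4 = 3 + 32 = 35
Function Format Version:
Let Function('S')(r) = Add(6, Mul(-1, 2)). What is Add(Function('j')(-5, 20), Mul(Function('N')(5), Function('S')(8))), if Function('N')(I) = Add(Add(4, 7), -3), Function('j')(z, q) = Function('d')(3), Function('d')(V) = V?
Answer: 35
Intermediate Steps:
Function('S')(r) = 4 (Function('S')(r) = Add(6, -2) = 4)
Function('j')(z, q) = 3
Function('N')(I) = 8 (Function('N')(I) = Add(11, -3) = 8)
Add(Function('j')(-5, 20), Mul(Function('N')(5), Function('S')(8))) = Add(3, Mul(8, 4)) = Add(3, 32) = 35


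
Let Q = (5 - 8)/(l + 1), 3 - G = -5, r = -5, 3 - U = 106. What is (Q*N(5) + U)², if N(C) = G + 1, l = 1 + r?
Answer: 8836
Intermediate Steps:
U = -103 (U = 3 - 1*106 = 3 - 106 = -103)
G = 8 (G = 3 - 1*(-5) = 3 + 5 = 8)
l = -4 (l = 1 - 5 = -4)
N(C) = 9 (N(C) = 8 + 1 = 9)
Q = 1 (Q = (5 - 8)/(-4 + 1) = -3/(-3) = -3*(-⅓) = 1)
(Q*N(5) + U)² = (1*9 - 103)² = (9 - 103)² = (-94)² = 8836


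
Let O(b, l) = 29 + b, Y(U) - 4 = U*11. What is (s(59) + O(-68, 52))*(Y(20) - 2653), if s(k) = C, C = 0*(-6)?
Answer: 94731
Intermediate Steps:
C = 0
Y(U) = 4 + 11*U (Y(U) = 4 + U*11 = 4 + 11*U)
s(k) = 0
(s(59) + O(-68, 52))*(Y(20) - 2653) = (0 + (29 - 68))*((4 + 11*20) - 2653) = (0 - 39)*((4 + 220) - 2653) = -39*(224 - 2653) = -39*(-2429) = 94731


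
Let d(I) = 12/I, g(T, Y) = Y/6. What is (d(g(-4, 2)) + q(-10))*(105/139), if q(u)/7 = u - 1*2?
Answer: -5040/139 ≈ -36.259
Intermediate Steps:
q(u) = -14 + 7*u (q(u) = 7*(u - 1*2) = 7*(u - 2) = 7*(-2 + u) = -14 + 7*u)
g(T, Y) = Y/6 (g(T, Y) = Y*(1/6) = Y/6)
(d(g(-4, 2)) + q(-10))*(105/139) = (12/(((1/6)*2)) + (-14 + 7*(-10)))*(105/139) = (12/(1/3) + (-14 - 70))*(105*(1/139)) = (12*3 - 84)*(105/139) = (36 - 84)*(105/139) = -48*105/139 = -5040/139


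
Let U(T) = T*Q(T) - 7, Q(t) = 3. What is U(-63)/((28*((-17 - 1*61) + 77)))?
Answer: 7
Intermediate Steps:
U(T) = -7 + 3*T (U(T) = T*3 - 7 = 3*T - 7 = -7 + 3*T)
U(-63)/((28*((-17 - 1*61) + 77))) = (-7 + 3*(-63))/((28*((-17 - 1*61) + 77))) = (-7 - 189)/((28*((-17 - 61) + 77))) = -196*1/(28*(-78 + 77)) = -196/(28*(-1)) = -196/(-28) = -196*(-1/28) = 7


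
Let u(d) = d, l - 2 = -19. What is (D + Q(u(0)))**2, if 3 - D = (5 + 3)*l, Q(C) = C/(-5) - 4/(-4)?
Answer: 19600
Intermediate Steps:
l = -17 (l = 2 - 19 = -17)
Q(C) = 1 - C/5 (Q(C) = C*(-1/5) - 4*(-1/4) = -C/5 + 1 = 1 - C/5)
D = 139 (D = 3 - (5 + 3)*(-17) = 3 - 8*(-17) = 3 - 1*(-136) = 3 + 136 = 139)
(D + Q(u(0)))**2 = (139 + (1 - 1/5*0))**2 = (139 + (1 + 0))**2 = (139 + 1)**2 = 140**2 = 19600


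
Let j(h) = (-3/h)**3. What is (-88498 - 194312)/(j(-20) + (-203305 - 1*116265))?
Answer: 205680000/232414543 ≈ 0.88497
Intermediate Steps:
j(h) = -27/h**3
(-88498 - 194312)/(j(-20) + (-203305 - 1*116265)) = (-88498 - 194312)/(-27/(-20)**3 + (-203305 - 1*116265)) = -282810/(-27*(-1/8000) + (-203305 - 116265)) = -282810/(27/8000 - 319570) = -282810/(-2556559973/8000) = -282810*(-8000/2556559973) = 205680000/232414543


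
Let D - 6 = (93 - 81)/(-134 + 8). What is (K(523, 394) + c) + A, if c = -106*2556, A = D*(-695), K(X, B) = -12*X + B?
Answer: -5899358/21 ≈ -2.8092e+5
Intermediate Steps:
D = 124/21 (D = 6 + (93 - 81)/(-134 + 8) = 6 + 12/(-126) = 6 + 12*(-1/126) = 6 - 2/21 = 124/21 ≈ 5.9048)
K(X, B) = B - 12*X
A = -86180/21 (A = (124/21)*(-695) = -86180/21 ≈ -4103.8)
c = -270936
(K(523, 394) + c) + A = ((394 - 12*523) - 270936) - 86180/21 = ((394 - 6276) - 270936) - 86180/21 = (-5882 - 270936) - 86180/21 = -276818 - 86180/21 = -5899358/21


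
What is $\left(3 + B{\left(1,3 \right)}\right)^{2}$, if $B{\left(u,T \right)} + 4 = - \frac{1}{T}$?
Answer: $\frac{16}{9} \approx 1.7778$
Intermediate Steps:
$B{\left(u,T \right)} = -4 - \frac{1}{T}$
$\left(3 + B{\left(1,3 \right)}\right)^{2} = \left(3 - \frac{13}{3}\right)^{2} = \left(- \frac{4}{3}\right)^{2} = \frac{16}{9}$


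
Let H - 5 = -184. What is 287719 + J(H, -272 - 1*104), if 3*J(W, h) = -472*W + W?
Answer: 315822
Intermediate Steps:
H = -179 (H = 5 - 184 = -179)
J(W, h) = -157*W (J(W, h) = (-472*W + W)/3 = (-471*W)/3 = -157*W)
287719 + J(H, -272 - 1*104) = 287719 - 157*(-179) = 287719 + 28103 = 315822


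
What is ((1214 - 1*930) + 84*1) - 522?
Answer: -154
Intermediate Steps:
((1214 - 1*930) + 84*1) - 522 = ((1214 - 930) + 84) - 522 = (284 + 84) - 522 = 368 - 522 = -154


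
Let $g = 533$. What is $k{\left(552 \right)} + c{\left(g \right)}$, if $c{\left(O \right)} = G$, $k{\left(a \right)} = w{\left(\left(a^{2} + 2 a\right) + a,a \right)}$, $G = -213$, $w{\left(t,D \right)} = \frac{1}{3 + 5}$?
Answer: $- \frac{1703}{8} \approx -212.88$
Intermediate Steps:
$w{\left(t,D \right)} = \frac{1}{8}$
$k{\left(a \right)} = \frac{1}{8}$
$c{\left(O \right)} = -213$
$k{\left(552 \right)} + c{\left(g \right)} = \frac{1}{8} - 213 = - \frac{1703}{8}$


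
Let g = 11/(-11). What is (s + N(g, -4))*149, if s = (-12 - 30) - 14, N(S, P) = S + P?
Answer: -9089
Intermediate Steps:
g = -1 (g = 11*(-1/11) = -1)
N(S, P) = P + S
s = -56 (s = -42 - 14 = -56)
(s + N(g, -4))*149 = (-56 + (-4 - 1))*149 = (-56 - 5)*149 = -61*149 = -9089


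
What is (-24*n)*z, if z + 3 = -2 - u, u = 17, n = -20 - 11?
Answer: -16368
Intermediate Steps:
n = -31
z = -22 (z = -3 + (-2 - 1*17) = -3 + (-2 - 17) = -3 - 19 = -22)
(-24*n)*z = -24*(-31)*(-22) = 744*(-22) = -16368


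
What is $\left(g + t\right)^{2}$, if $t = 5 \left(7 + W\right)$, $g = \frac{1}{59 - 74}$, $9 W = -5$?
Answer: $\frac{2093809}{2025} \approx 1034.0$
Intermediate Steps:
$W = - \frac{5}{9}$ ($W = \frac{1}{9} \left(-5\right) = - \frac{5}{9} \approx -0.55556$)
$g = - \frac{1}{15}$ ($g = \frac{1}{-15} = - \frac{1}{15} \approx -0.066667$)
$t = \frac{290}{9}$ ($t = 5 \left(7 - \frac{5}{9}\right) = 5 \cdot \frac{58}{9} = \frac{290}{9} \approx 32.222$)
$\left(g + t\right)^{2} = \left(- \frac{1}{15} + \frac{290}{9}\right)^{2} = \left(\frac{1447}{45}\right)^{2} = \frac{2093809}{2025}$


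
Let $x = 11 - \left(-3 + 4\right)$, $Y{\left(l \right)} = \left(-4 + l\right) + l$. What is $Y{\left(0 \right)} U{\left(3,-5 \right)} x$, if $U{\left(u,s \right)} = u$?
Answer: $-120$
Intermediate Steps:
$Y{\left(l \right)} = -4 + 2 l$
$x = 10$ ($x = 11 - 1 = 10$)
$Y{\left(0 \right)} U{\left(3,-5 \right)} x = \left(-4 + 2 \cdot 0\right) 3 \cdot 10 = \left(-4 + 0\right) 3 \cdot 10 = \left(-4\right) 3 \cdot 10 = \left(-12\right) 10 = -120$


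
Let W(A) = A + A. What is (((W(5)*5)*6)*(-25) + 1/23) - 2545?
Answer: -231034/23 ≈ -10045.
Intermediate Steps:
W(A) = 2*A
(((W(5)*5)*6)*(-25) + 1/23) - 2545 = ((((2*5)*5)*6)*(-25) + 1/23) - 2545 = (((10*5)*6)*(-25) + 1/23) - 2545 = ((50*6)*(-25) + 1/23) - 2545 = (300*(-25) + 1/23) - 2545 = (-7500 + 1/23) - 2545 = -172499/23 - 2545 = -231034/23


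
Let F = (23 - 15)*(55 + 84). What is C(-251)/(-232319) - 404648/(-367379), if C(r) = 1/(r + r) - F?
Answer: 47396804335699/42845259194302 ≈ 1.1062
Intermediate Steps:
F = 1112 (F = 8*139 = 1112)
C(r) = -1112 + 1/(2*r) (C(r) = 1/(r + r) - 1*1112 = 1/(2*r) - 1112 = -1112 + 1/(2*r))
C(-251)/(-232319) - 404648/(-367379) = (-1112 + (½)/(-251))/(-232319) - 404648/(-367379) = (-1112 + (½)*(-1/251))*(-1/232319) - 404648*(-1/367379) = (-1112 - 1/502)*(-1/232319) + 404648/367379 = -558225/502*(-1/232319) + 404648/367379 = 558225/116624138 + 404648/367379 = 47396804335699/42845259194302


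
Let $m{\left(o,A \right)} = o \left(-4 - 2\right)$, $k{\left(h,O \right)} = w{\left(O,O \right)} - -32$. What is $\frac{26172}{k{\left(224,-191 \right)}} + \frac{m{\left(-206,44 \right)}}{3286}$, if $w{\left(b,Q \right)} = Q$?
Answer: $- \frac{269826}{1643} \approx -164.23$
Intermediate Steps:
$k{\left(h,O \right)} = 32 + O$ ($k{\left(h,O \right)} = O - -32 = O + 32 = 32 + O$)
$m{\left(o,A \right)} = - 6 o$ ($m{\left(o,A \right)} = o \left(-4 - 2\right) = o \left(-6\right) = - 6 o$)
$\frac{26172}{k{\left(224,-191 \right)}} + \frac{m{\left(-206,44 \right)}}{3286} = \frac{26172}{32 - 191} + \frac{\left(-6\right) \left(-206\right)}{3286} = \frac{26172}{-159} + 1236 \cdot \frac{1}{3286} = 26172 \left(- \frac{1}{159}\right) + \frac{618}{1643} = - \frac{8724}{53} + \frac{618}{1643} = - \frac{269826}{1643}$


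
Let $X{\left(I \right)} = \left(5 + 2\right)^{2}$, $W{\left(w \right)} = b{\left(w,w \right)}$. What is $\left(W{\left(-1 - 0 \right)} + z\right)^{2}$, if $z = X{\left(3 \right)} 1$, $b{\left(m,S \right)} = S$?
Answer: $2304$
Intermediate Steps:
$W{\left(w \right)} = w$
$X{\left(I \right)} = 49$ ($X{\left(I \right)} = 7^{2} = 49$)
$z = 49$ ($z = 49 \cdot 1 = 49$)
$\left(W{\left(-1 - 0 \right)} + z\right)^{2} = \left(\left(-1 - 0\right) + 49\right)^{2} = \left(\left(-1 + 0\right) + 49\right)^{2} = \left(-1 + 49\right)^{2} = 48^{2} = 2304$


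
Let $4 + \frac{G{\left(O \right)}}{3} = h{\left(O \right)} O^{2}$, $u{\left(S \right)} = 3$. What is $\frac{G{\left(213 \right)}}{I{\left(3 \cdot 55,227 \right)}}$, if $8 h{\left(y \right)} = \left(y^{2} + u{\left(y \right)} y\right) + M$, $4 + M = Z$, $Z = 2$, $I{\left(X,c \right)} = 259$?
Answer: $\frac{447267039}{148} \approx 3.0221 \cdot 10^{6}$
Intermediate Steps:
$M = -2$ ($M = -4 + 2 = -2$)
$h{\left(y \right)} = - \frac{1}{4} + \frac{y^{2}}{8} + \frac{3 y}{8}$ ($h{\left(y \right)} = \frac{\left(y^{2} + 3 y\right) - 2}{8} = \frac{-2 + y^{2} + 3 y}{8} = - \frac{1}{4} + \frac{y^{2}}{8} + \frac{3 y}{8}$)
$G{\left(O \right)} = -12 + 3 O^{2} \left(- \frac{1}{4} + \frac{O^{2}}{8} + \frac{3 O}{8}\right)$ ($G{\left(O \right)} = -12 + 3 \left(- \frac{1}{4} + \frac{O^{2}}{8} + \frac{3 O}{8}\right) O^{2} = -12 + 3 O^{2} \left(- \frac{1}{4} + \frac{O^{2}}{8} + \frac{3 O}{8}\right)$)
$\frac{G{\left(213 \right)}}{I{\left(3 \cdot 55,227 \right)}} = \frac{-12 + \frac{3 \cdot 213^{2} \left(-2 + 213^{2} + 3 \cdot 213\right)}{8}}{259} = \left(-12 + \frac{3}{8} \cdot 45369 \left(-2 + 45369 + 639\right)\right) \frac{1}{259} = \left(-12 + \frac{3}{8} \cdot 45369 \cdot 46006\right) \frac{1}{259} = \left(-12 + \frac{3130869321}{4}\right) \frac{1}{259} = \frac{3130869273}{4} \cdot \frac{1}{259} = \frac{447267039}{148}$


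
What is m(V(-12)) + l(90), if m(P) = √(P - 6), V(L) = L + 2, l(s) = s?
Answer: 90 + 4*I ≈ 90.0 + 4.0*I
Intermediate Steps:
V(L) = 2 + L
m(P) = √(-6 + P)
m(V(-12)) + l(90) = √(-6 + (2 - 12)) + 90 = √(-6 - 10) + 90 = √(-16) + 90 = 4*I + 90 = 90 + 4*I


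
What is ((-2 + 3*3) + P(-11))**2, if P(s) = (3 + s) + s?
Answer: 144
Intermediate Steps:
P(s) = 3 + 2*s
((-2 + 3*3) + P(-11))**2 = ((-2 + 3*3) + (3 + 2*(-11)))**2 = ((-2 + 9) + (3 - 22))**2 = (7 - 19)**2 = (-12)**2 = 144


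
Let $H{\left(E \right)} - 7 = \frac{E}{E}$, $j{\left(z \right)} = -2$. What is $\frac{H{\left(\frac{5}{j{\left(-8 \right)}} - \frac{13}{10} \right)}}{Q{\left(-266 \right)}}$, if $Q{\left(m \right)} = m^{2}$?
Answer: $\frac{2}{17689} \approx 0.00011306$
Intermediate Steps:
$H{\left(E \right)} = 8$ ($H{\left(E \right)} = 7 + \frac{E}{E} = 7 + 1 = 8$)
$\frac{H{\left(\frac{5}{j{\left(-8 \right)}} - \frac{13}{10} \right)}}{Q{\left(-266 \right)}} = \frac{8}{\left(-266\right)^{2}} = \frac{8}{70756} = 8 \cdot \frac{1}{70756} = \frac{2}{17689}$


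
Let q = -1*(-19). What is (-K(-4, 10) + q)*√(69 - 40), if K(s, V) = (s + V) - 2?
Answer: 15*√29 ≈ 80.777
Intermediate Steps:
q = 19
K(s, V) = -2 + V + s (K(s, V) = (V + s) - 2 = -2 + V + s)
(-K(-4, 10) + q)*√(69 - 40) = (-(-2 + 10 - 4) + 19)*√(69 - 40) = (-1*4 + 19)*√29 = (-4 + 19)*√29 = 15*√29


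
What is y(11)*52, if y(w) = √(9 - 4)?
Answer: 52*√5 ≈ 116.28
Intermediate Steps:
y(w) = √5
y(11)*52 = √5*52 = 52*√5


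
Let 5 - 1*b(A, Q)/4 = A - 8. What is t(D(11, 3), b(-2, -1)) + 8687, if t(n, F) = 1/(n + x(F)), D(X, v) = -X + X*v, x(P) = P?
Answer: 712335/82 ≈ 8687.0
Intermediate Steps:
b(A, Q) = 52 - 4*A (b(A, Q) = 20 - 4*(A - 8) = 20 - 4*(-8 + A) = 20 + (32 - 4*A) = 52 - 4*A)
t(n, F) = 1/(F + n) (t(n, F) = 1/(n + F) = 1/(F + n))
t(D(11, 3), b(-2, -1)) + 8687 = 1/((52 - 4*(-2)) + 11*(-1 + 3)) + 8687 = 1/((52 + 8) + 11*2) + 8687 = 1/(60 + 22) + 8687 = 1/82 + 8687 = 712335/82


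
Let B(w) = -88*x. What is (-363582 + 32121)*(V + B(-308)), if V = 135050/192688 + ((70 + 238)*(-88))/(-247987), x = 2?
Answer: 1387378358084843397/23892059528 ≈ 5.8069e+7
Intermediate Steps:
B(w) = -176 (B(w) = -88*2 = -176)
V = 19356629951/23892059528 (V = 135050*(1/192688) + (308*(-88))*(-1/247987) = 67525/96344 - 27104*(-1/247987) = 67525/96344 + 27104/247987 = 19356629951/23892059528 ≈ 0.81017)
(-363582 + 32121)*(V + B(-308)) = (-363582 + 32121)*(19356629951/23892059528 - 176) = -331461*(-4185645846977/23892059528) = 1387378358084843397/23892059528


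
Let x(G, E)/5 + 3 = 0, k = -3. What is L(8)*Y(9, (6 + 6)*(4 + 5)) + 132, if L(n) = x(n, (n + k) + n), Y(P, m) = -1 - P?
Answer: 282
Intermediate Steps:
x(G, E) = -15 (x(G, E) = -15 + 5*0 = -15 + 0 = -15)
L(n) = -15
L(8)*Y(9, (6 + 6)*(4 + 5)) + 132 = -15*(-1 - 1*9) + 132 = -15*(-1 - 9) + 132 = -15*(-10) + 132 = 150 + 132 = 282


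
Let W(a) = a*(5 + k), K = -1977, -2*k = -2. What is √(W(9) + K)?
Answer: I*√1923 ≈ 43.852*I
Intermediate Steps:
k = 1 (k = -½*(-2) = 1)
W(a) = 6*a (W(a) = a*(5 + 1) = a*6 = 6*a)
√(W(9) + K) = √(6*9 - 1977) = √(54 - 1977) = √(-1923) = I*√1923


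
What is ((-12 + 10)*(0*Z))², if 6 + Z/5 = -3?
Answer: 0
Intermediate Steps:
Z = -45 (Z = -30 + 5*(-3) = -30 - 15 = -45)
((-12 + 10)*(0*Z))² = ((-12 + 10)*(0*(-45)))² = (-2*0)² = 0² = 0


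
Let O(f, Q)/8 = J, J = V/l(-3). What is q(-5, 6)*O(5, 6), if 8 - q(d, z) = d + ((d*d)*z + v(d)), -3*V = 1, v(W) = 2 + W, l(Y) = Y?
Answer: -1072/9 ≈ -119.11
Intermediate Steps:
V = -⅓ (V = -⅓*1 = -⅓ ≈ -0.33333)
J = ⅑ (J = -⅓/(-3) = -⅓*(-⅓) = ⅑ ≈ 0.11111)
O(f, Q) = 8/9 (O(f, Q) = 8*(⅑) = 8/9)
q(d, z) = 6 - 2*d - z*d² (q(d, z) = 8 - (d + ((d*d)*z + (2 + d))) = 8 - (d + (d²*z + (2 + d))) = 8 - (d + (z*d² + (2 + d))) = 8 - (d + (2 + d + z*d²)) = 8 - (2 + 2*d + z*d²) = 8 + (-2 - 2*d - z*d²) = 6 - 2*d - z*d²)
q(-5, 6)*O(5, 6) = (6 - 2*(-5) - 1*6*(-5)²)*(8/9) = (6 + 10 - 1*6*25)*(8/9) = (6 + 10 - 150)*(8/9) = -134*8/9 = -1072/9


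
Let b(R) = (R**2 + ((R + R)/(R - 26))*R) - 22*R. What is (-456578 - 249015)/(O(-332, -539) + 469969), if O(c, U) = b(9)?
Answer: -1713583/1141046 ≈ -1.5018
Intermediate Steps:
b(R) = R**2 - 22*R + 2*R**2/(-26 + R) (b(R) = (R**2 + ((2*R)/(-26 + R))*R) - 22*R = (R**2 + (2*R/(-26 + R))*R) - 22*R = (R**2 + 2*R**2/(-26 + R)) - 22*R = R**2 - 22*R + 2*R**2/(-26 + R))
O(c, U) = -2151/17 (O(c, U) = 9*(572 + 9**2 - 46*9)/(-26 + 9) = 9*(572 + 81 - 414)/(-17) = 9*(-1/17)*239 = -2151/17)
(-456578 - 249015)/(O(-332, -539) + 469969) = (-456578 - 249015)/(-2151/17 + 469969) = -705593/7987322/17 = -705593*17/7987322 = -1713583/1141046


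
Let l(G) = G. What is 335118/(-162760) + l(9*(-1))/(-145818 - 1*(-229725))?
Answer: -1562233937/758705740 ≈ -2.0591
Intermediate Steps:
335118/(-162760) + l(9*(-1))/(-145818 - 1*(-229725)) = 335118/(-162760) + (9*(-1))/(-145818 - 1*(-229725)) = 335118*(-1/162760) - 9/(-145818 + 229725) = -167559/81380 - 9/83907 = -167559/81380 - 9*1/83907 = -167559/81380 - 1/9323 = -1562233937/758705740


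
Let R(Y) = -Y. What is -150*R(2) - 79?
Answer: 221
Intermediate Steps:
-150*R(2) - 79 = -(-150)*2 - 79 = -150*(-2) - 79 = 300 - 79 = 221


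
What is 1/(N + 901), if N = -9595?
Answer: -1/8694 ≈ -0.00011502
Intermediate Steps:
1/(N + 901) = 1/(-9595 + 901) = 1/(-8694) = -1/8694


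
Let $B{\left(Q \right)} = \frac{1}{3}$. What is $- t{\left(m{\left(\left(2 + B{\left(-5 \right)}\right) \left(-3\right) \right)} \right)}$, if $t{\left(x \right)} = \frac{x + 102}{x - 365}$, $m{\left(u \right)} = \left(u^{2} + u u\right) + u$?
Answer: $\frac{193}{274} \approx 0.70438$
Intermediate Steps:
$B{\left(Q \right)} = \frac{1}{3}$
$m{\left(u \right)} = u + 2 u^{2}$ ($m{\left(u \right)} = \left(u^{2} + u^{2}\right) + u = 2 u^{2} + u = u + 2 u^{2}$)
$t{\left(x \right)} = \frac{102 + x}{-365 + x}$
$- t{\left(m{\left(\left(2 + B{\left(-5 \right)}\right) \left(-3\right) \right)} \right)} = - \frac{102 + \left(2 + \frac{1}{3}\right) \left(-3\right) \left(1 + 2 \left(2 + \frac{1}{3}\right) \left(-3\right)\right)}{-365 + \left(2 + \frac{1}{3}\right) \left(-3\right) \left(1 + 2 \left(2 + \frac{1}{3}\right) \left(-3\right)\right)} = - \frac{102 + \frac{7}{3} \left(-3\right) \left(1 + 2 \cdot \frac{7}{3} \left(-3\right)\right)}{-365 + \frac{7}{3} \left(-3\right) \left(1 + 2 \cdot \frac{7}{3} \left(-3\right)\right)} = - \frac{102 - 7 \left(1 + 2 \left(-7\right)\right)}{-365 - 7 \left(1 + 2 \left(-7\right)\right)} = - \frac{102 - 7 \left(1 - 14\right)}{-365 - 7 \left(1 - 14\right)} = - \frac{102 - -91}{-365 - -91} = - \frac{102 + 91}{-365 + 91} = - \frac{193}{-274} = - \frac{\left(-1\right) 193}{274} = \left(-1\right) \left(- \frac{193}{274}\right) = \frac{193}{274}$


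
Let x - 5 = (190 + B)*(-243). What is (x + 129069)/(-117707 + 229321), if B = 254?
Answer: 10591/55807 ≈ 0.18978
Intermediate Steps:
x = -107887 (x = 5 + (190 + 254)*(-243) = 5 + 444*(-243) = 5 - 107892 = -107887)
(x + 129069)/(-117707 + 229321) = (-107887 + 129069)/(-117707 + 229321) = 21182/111614 = 21182*(1/111614) = 10591/55807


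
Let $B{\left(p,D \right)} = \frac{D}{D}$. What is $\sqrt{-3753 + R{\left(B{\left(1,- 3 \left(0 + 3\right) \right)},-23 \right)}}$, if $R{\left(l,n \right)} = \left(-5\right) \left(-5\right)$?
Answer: $4 i \sqrt{233} \approx 61.057 i$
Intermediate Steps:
$B{\left(p,D \right)} = 1$
$R{\left(l,n \right)} = 25$
$\sqrt{-3753 + R{\left(B{\left(1,- 3 \left(0 + 3\right) \right)},-23 \right)}} = \sqrt{-3753 + 25} = \sqrt{-3728} = 4 i \sqrt{233}$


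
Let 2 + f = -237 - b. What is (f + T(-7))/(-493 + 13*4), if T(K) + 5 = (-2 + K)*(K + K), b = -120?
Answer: -2/441 ≈ -0.0045351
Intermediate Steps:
T(K) = -5 + 2*K*(-2 + K) (T(K) = -5 + (-2 + K)*(K + K) = -5 + (-2 + K)*(2*K) = -5 + 2*K*(-2 + K))
f = -119 (f = -2 + (-237 - 1*(-120)) = -2 + (-237 + 120) = -2 - 117 = -119)
(f + T(-7))/(-493 + 13*4) = (-119 + (-5 - 4*(-7) + 2*(-7)**2))/(-493 + 13*4) = (-119 + (-5 + 28 + 2*49))/(-493 + 52) = (-119 + (-5 + 28 + 98))/(-441) = (-119 + 121)*(-1/441) = 2*(-1/441) = -2/441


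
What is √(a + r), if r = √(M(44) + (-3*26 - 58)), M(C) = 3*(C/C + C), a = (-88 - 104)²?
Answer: √(36864 + I) ≈ 192.0 + 0.003*I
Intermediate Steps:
a = 36864 (a = (-192)² = 36864)
M(C) = 3 + 3*C (M(C) = 3*(1 + C) = 3 + 3*C)
r = I (r = √((3 + 3*44) + (-3*26 - 58)) = √((3 + 132) + (-78 - 58)) = √(135 - 136) = √(-1) = I ≈ 1.0*I)
√(a + r) = √(36864 + I)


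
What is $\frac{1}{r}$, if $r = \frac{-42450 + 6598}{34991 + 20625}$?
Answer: $- \frac{13904}{8963} \approx -1.5513$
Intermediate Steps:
$r = - \frac{8963}{13904}$ ($r = - \frac{35852}{55616} = \left(-35852\right) \frac{1}{55616} = - \frac{8963}{13904} \approx -0.64463$)
$\frac{1}{r} = \frac{1}{- \frac{8963}{13904}} = - \frac{13904}{8963}$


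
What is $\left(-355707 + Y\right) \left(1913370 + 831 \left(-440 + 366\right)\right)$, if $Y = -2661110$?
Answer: $-5586770998692$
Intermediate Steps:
$\left(-355707 + Y\right) \left(1913370 + 831 \left(-440 + 366\right)\right) = \left(-355707 - 2661110\right) \left(1913370 + 831 \left(-440 + 366\right)\right) = - 3016817 \left(1913370 + 831 \left(-74\right)\right) = - 3016817 \left(1913370 - 61494\right) = \left(-3016817\right) 1851876 = -5586770998692$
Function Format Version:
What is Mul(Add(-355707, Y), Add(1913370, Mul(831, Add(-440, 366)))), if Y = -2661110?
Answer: -5586770998692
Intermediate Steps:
Mul(Add(-355707, Y), Add(1913370, Mul(831, Add(-440, 366)))) = Mul(Add(-355707, -2661110), Add(1913370, Mul(831, Add(-440, 366)))) = Mul(-3016817, Add(1913370, Mul(831, -74))) = Mul(-3016817, Add(1913370, -61494)) = Mul(-3016817, 1851876) = -5586770998692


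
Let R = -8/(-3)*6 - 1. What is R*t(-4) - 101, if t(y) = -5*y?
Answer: 199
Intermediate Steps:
R = 15 (R = -8*(-⅓)*6 - 1 = (8/3)*6 - 1 = 16 - 1 = 15)
R*t(-4) - 101 = 15*(-5*(-4)) - 101 = 15*20 - 101 = 300 - 101 = 199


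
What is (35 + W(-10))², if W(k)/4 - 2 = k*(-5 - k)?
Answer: 24649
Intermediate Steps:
W(k) = 8 + 4*k*(-5 - k) (W(k) = 8 + 4*(k*(-5 - k)) = 8 + 4*k*(-5 - k))
(35 + W(-10))² = (35 + (8 - 20*(-10) - 4*(-10)²))² = (35 + (8 + 200 - 4*100))² = (35 + (8 + 200 - 400))² = (35 - 192)² = (-157)² = 24649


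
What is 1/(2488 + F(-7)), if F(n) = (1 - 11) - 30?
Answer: 1/2448 ≈ 0.00040850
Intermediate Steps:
F(n) = -40 (F(n) = -10 - 30 = -40)
1/(2488 + F(-7)) = 1/(2488 - 40) = 1/2448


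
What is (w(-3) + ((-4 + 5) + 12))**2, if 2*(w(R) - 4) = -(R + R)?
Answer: 400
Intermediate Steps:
w(R) = 4 - R (w(R) = 4 + (-(R + R))/2 = 4 + (-2*R)/2 = 4 - R)
(w(-3) + ((-4 + 5) + 12))**2 = ((4 - 1*(-3)) + ((-4 + 5) + 12))**2 = ((4 + 3) + (1 + 12))**2 = (7 + 13)**2 = 20**2 = 400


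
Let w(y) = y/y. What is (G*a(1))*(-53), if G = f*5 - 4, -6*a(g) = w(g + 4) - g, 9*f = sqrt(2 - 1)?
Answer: 0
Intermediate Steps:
f = 1/9 (f = sqrt(2 - 1)/9 = sqrt(1)/9 = (1/9)*1 = 1/9 ≈ 0.11111)
w(y) = 1
a(g) = -1/6 + g/6 (a(g) = -(1 - g)/6 = -1/6 + g/6)
G = -31/9 (G = (1/9)*5 - 4 = 5/9 - 4 = -31/9 ≈ -3.4444)
(G*a(1))*(-53) = -31*(-1/6 + (1/6)*1)/9*(-53) = -31*(-1/6 + 1/6)/9*(-53) = -31/9*0*(-53) = 0*(-53) = 0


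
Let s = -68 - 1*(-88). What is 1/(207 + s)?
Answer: 1/227 ≈ 0.0044053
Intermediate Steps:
s = 20 (s = -68 + 88 = 20)
1/(207 + s) = 1/(207 + 20) = 1/227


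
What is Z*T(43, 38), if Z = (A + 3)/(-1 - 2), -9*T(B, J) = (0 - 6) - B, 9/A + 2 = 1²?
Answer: 98/9 ≈ 10.889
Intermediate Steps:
A = -9 (A = 9/(-2 + 1²) = 9/(-2 + 1) = 9/(-1) = 9*(-1) = -9)
T(B, J) = ⅔ + B/9 (T(B, J) = -((0 - 6) - B)/9 = -(-6 - B)/9 = ⅔ + B/9)
Z = 2 (Z = (-9 + 3)/(-1 - 2) = -6/(-3) = -6*(-⅓) = 2)
Z*T(43, 38) = 2*(⅔ + (⅑)*43) = 2*(⅔ + 43/9) = 2*(49/9) = 98/9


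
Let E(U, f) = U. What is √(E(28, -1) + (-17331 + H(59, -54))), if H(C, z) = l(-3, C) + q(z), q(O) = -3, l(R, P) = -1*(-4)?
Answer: I*√17302 ≈ 131.54*I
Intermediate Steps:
l(R, P) = 4
H(C, z) = 1 (H(C, z) = 4 - 3 = 1)
√(E(28, -1) + (-17331 + H(59, -54))) = √(28 + (-17331 + 1)) = √(28 - 17330) = √(-17302) = I*√17302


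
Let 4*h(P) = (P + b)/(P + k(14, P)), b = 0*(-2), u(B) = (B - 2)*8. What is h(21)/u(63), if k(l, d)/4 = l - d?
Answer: -3/1952 ≈ -0.0015369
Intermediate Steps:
u(B) = -16 + 8*B (u(B) = (-2 + B)*8 = -16 + 8*B)
b = 0
k(l, d) = -4*d + 4*l (k(l, d) = 4*(l - d) = -4*d + 4*l)
h(P) = P/(4*(56 - 3*P)) (h(P) = ((P + 0)/(P + (-4*P + 4*14)))/4 = (P/(P + (-4*P + 56)))/4 = (P/(P + (56 - 4*P)))/4 = (P/(56 - 3*P))/4 = P/(4*(56 - 3*P)))
h(21)/u(63) = (-1*21/(-224 + 12*21))/(-16 + 8*63) = (-1*21/(-224 + 252))/(-16 + 504) = -1*21/28/488 = -1*21*1/28*(1/488) = -¾*1/488 = -3/1952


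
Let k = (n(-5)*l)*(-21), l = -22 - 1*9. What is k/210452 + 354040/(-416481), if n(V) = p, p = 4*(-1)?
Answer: -18898235651/21912314853 ≈ -0.86245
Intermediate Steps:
l = -31 (l = -22 - 9 = -31)
p = -4
n(V) = -4
k = -2604 (k = -4*(-31)*(-21) = 124*(-21) = -2604)
k/210452 + 354040/(-416481) = -2604/210452 + 354040/(-416481) = -2604*1/210452 + 354040*(-1/416481) = -651/52613 - 354040/416481 = -18898235651/21912314853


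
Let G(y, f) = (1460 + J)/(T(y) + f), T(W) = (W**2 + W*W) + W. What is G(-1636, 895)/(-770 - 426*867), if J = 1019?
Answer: -2479/1980932322112 ≈ -1.2514e-9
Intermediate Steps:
T(W) = W + 2*W**2 (T(W) = (W**2 + W**2) + W = 2*W**2 + W = W + 2*W**2)
G(y, f) = 2479/(f + y*(1 + 2*y)) (G(y, f) = (1460 + 1019)/(y*(1 + 2*y) + f) = 2479/(f + y*(1 + 2*y)))
G(-1636, 895)/(-770 - 426*867) = (2479/(895 - 1636*(1 + 2*(-1636))))/(-770 - 426*867) = (2479/(895 - 1636*(1 - 3272)))/(-770 - 369342) = (2479/(895 - 1636*(-3271)))/(-370112) = (2479/(895 + 5351356))*(-1/370112) = (2479/5352251)*(-1/370112) = -2479/1980932322112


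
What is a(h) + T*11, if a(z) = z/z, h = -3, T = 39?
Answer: 430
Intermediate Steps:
a(z) = 1
a(h) + T*11 = 1 + 39*11 = 1 + 429 = 430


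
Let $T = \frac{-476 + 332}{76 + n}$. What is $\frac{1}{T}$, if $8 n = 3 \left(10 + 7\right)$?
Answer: $- \frac{659}{1152} \approx -0.57205$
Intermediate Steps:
$n = \frac{51}{8}$ ($n = \frac{3 \left(10 + 7\right)}{8} = \frac{3 \cdot 17}{8} = \frac{1}{8} \cdot 51 = \frac{51}{8} \approx 6.375$)
$T = - \frac{1152}{659}$ ($T = \frac{-476 + 332}{76 + \frac{51}{8}} = - \frac{144}{\frac{659}{8}} = \left(-144\right) \frac{8}{659} = - \frac{1152}{659} \approx -1.7481$)
$\frac{1}{T} = \frac{1}{- \frac{1152}{659}} = - \frac{659}{1152}$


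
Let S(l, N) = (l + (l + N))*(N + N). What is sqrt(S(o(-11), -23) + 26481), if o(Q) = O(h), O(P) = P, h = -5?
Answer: 3*sqrt(3111) ≈ 167.33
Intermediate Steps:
o(Q) = -5
S(l, N) = 2*N*(N + 2*l) (S(l, N) = (l + (N + l))*(2*N) = (N + 2*l)*(2*N) = 2*N*(N + 2*l))
sqrt(S(o(-11), -23) + 26481) = sqrt(2*(-23)*(-23 + 2*(-5)) + 26481) = sqrt(2*(-23)*(-23 - 10) + 26481) = sqrt(2*(-23)*(-33) + 26481) = sqrt(1518 + 26481) = sqrt(27999) = 3*sqrt(3111)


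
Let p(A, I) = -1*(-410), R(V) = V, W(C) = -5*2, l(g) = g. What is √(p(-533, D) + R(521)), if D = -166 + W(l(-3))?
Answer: 7*√19 ≈ 30.512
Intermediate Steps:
W(C) = -10
D = -176 (D = -166 - 10 = -176)
p(A, I) = 410
√(p(-533, D) + R(521)) = √(410 + 521) = √931 = 7*√19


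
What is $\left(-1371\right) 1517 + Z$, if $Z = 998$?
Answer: $-2078809$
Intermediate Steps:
$\left(-1371\right) 1517 + Z = \left(-1371\right) 1517 + 998 = -2079807 + 998 = -2078809$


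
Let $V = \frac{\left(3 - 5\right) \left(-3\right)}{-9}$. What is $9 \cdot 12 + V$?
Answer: $\frac{322}{3} \approx 107.33$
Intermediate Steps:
$V = - \frac{2}{3}$ ($V = \left(-2\right) \left(-3\right) \left(- \frac{1}{9}\right) = 6 \left(- \frac{1}{9}\right) = - \frac{2}{3} \approx -0.66667$)
$9 \cdot 12 + V = 9 \cdot 12 - \frac{2}{3} = 108 - \frac{2}{3} = \frac{322}{3}$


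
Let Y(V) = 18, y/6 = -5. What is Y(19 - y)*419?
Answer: 7542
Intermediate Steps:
y = -30 (y = 6*(-5) = -30)
Y(19 - y)*419 = 18*419 = 7542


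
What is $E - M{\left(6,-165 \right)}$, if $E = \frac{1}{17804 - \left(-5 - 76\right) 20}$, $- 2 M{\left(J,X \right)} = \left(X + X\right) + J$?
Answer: $- \frac{3146687}{19424} \approx -162.0$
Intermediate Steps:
$M{\left(J,X \right)} = - X - \frac{J}{2}$ ($M{\left(J,X \right)} = - \frac{\left(X + X\right) + J}{2} = - \frac{2 X + J}{2} = - \frac{J + 2 X}{2} = - X - \frac{J}{2}$)
$E = \frac{1}{19424}$ ($E = \frac{1}{17804 - \left(-81\right) 20} = \frac{1}{17804 - -1620} = \frac{1}{17804 + 1620} = \frac{1}{19424} \approx 5.1483 \cdot 10^{-5}$)
$E - M{\left(6,-165 \right)} = \frac{1}{19424} - \left(\left(-1\right) \left(-165\right) - 3\right) = \frac{1}{19424} - \left(165 - 3\right) = \frac{1}{19424} - 162 = - \frac{3146687}{19424}$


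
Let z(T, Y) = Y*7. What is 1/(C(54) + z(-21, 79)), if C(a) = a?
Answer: 1/607 ≈ 0.0016474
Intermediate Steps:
z(T, Y) = 7*Y
1/(C(54) + z(-21, 79)) = 1/(54 + 7*79) = 1/(54 + 553) = 1/607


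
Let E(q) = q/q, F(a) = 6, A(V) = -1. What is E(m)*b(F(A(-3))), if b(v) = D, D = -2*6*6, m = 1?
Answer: -72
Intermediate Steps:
E(q) = 1
D = -72 (D = -12*6 = -72)
b(v) = -72
E(m)*b(F(A(-3))) = 1*(-72) = -72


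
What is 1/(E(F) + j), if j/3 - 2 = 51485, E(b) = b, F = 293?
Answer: 1/154754 ≈ 6.4619e-6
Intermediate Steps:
j = 154461 (j = 6 + 3*51485 = 6 + 154455 = 154461)
1/(E(F) + j) = 1/(293 + 154461) = 1/154754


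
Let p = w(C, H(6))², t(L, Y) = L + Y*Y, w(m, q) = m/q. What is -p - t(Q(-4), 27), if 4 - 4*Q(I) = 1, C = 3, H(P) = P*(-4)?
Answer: -46705/64 ≈ -729.77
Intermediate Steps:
H(P) = -4*P
Q(I) = ¾ (Q(I) = 1 - ¼*1 = 1 - ¼ = ¾)
t(L, Y) = L + Y²
p = 1/64 (p = (3/((-4*6)))² = (3/(-24))² = (3*(-1/24))² = (-⅛)² = 1/64 ≈ 0.015625)
-p - t(Q(-4), 27) = -1*1/64 - (¾ + 27²) = -1/64 - (¾ + 729) = -1/64 - 1*2919/4 = -1/64 - 2919/4 = -46705/64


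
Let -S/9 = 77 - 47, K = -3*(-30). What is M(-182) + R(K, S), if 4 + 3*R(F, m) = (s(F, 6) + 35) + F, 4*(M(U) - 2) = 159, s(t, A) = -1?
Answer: 327/4 ≈ 81.750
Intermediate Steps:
K = 90
M(U) = 167/4 (M(U) = 2 + (¼)*159 = 2 + 159/4 = 167/4)
S = -270 (S = -9*(77 - 47) = -9*30 = -270)
R(F, m) = 10 + F/3 (R(F, m) = -4/3 + ((-1 + 35) + F)/3 = -4/3 + (34 + F)/3 = -4/3 + (34/3 + F/3) = 10 + F/3)
M(-182) + R(K, S) = 167/4 + (10 + (⅓)*90) = 167/4 + (10 + 30) = 167/4 + 40 = 327/4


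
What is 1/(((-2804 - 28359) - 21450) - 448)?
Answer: -1/53061 ≈ -1.8846e-5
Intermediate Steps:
1/(((-2804 - 28359) - 21450) - 448) = 1/((-31163 - 21450) - 448) = 1/(-52613 - 448) = 1/(-53061) = -1/53061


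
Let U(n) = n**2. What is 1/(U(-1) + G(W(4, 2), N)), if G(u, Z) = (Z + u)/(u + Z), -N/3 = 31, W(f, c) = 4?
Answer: 1/2 ≈ 0.50000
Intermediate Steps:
N = -93 (N = -3*31 = -93)
G(u, Z) = 1 (G(u, Z) = (Z + u)/(Z + u) = 1)
1/(U(-1) + G(W(4, 2), N)) = 1/((-1)**2 + 1) = 1/(1 + 1) = 1/2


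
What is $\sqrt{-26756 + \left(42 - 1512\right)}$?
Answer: $i \sqrt{28226} \approx 168.01 i$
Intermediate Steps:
$\sqrt{-26756 + \left(42 - 1512\right)} = \sqrt{-26756 - 1470} = \sqrt{-28226} = i \sqrt{28226}$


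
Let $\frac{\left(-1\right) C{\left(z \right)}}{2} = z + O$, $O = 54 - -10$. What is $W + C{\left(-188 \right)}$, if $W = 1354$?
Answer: $1602$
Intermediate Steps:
$O = 64$ ($O = 54 + 10 = 64$)
$C{\left(z \right)} = -128 - 2 z$ ($C{\left(z \right)} = - 2 \left(z + 64\right) = - 2 \left(64 + z\right) = -128 - 2 z$)
$W + C{\left(-188 \right)} = 1354 - -248 = 1354 + \left(-128 + 376\right) = 1354 + 248 = 1602$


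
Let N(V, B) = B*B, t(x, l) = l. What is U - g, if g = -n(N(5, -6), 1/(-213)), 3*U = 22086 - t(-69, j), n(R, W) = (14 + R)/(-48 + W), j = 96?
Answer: 2997544/409 ≈ 7329.0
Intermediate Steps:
N(V, B) = B²
n(R, W) = (14 + R)/(-48 + W)
U = 7330 (U = (22086 - 1*96)/3 = (22086 - 96)/3 = (⅓)*21990 = 7330)
g = 426/409 (g = -(14 + (-6)²)/(-48 + 1/(-213)) = -(14 + 36)/(-48 - 1/213) = -50/(-10225/213) = -(-213)*50/10225 = -1*(-426/409) = 426/409 ≈ 1.0416)
U - g = 7330 - 1*426/409 = 7330 - 426/409 = 2997544/409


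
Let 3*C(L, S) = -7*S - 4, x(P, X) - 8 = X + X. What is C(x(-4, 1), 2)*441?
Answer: -2646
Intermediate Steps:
x(P, X) = 8 + 2*X (x(P, X) = 8 + (X + X) = 8 + 2*X)
C(L, S) = -4/3 - 7*S/3 (C(L, S) = (-7*S - 4)/3 = (-4 - 7*S)/3 = -4/3 - 7*S/3)
C(x(-4, 1), 2)*441 = (-4/3 - 7/3*2)*441 = (-4/3 - 14/3)*441 = -6*441 = -2646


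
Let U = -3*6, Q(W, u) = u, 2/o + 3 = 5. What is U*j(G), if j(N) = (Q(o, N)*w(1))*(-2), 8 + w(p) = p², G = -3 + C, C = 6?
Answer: -756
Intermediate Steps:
o = 1 (o = 2/(-3 + 5) = 2/2 = 2*(½) = 1)
U = -18
G = 3 (G = -3 + 6 = 3)
w(p) = -8 + p²
j(N) = 14*N (j(N) = (N*(-8 + 1²))*(-2) = (N*(-8 + 1))*(-2) = (N*(-7))*(-2) = -7*N*(-2) = 14*N)
U*j(G) = -252*3 = -18*42 = -756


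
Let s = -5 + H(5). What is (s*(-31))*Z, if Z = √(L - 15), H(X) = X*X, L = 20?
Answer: -620*√5 ≈ -1386.4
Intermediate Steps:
H(X) = X²
Z = √5 (Z = √(20 - 15) = √5 ≈ 2.2361)
s = 20 (s = -5 + 5² = -5 + 25 = 20)
(s*(-31))*Z = (20*(-31))*√5 = -620*√5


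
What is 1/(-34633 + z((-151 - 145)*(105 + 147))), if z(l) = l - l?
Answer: -1/34633 ≈ -2.8874e-5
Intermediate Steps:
z(l) = 0
1/(-34633 + z((-151 - 145)*(105 + 147))) = 1/(-34633 + 0) = 1/(-34633) = -1/34633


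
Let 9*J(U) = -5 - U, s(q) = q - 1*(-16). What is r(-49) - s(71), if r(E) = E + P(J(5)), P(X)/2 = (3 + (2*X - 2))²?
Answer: -10774/81 ≈ -133.01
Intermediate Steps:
s(q) = 16 + q (s(q) = q + 16 = 16 + q)
J(U) = -5/9 - U/9 (J(U) = (-5 - U)/9 = -5/9 - U/9)
P(X) = 2*(1 + 2*X)² (P(X) = 2*(3 + (2*X - 2))² = 2*(3 + (-2 + 2*X))² = 2*(1 + 2*X)²)
r(E) = 242/81 + E (r(E) = E + 2*(1 + 2*(-5/9 - ⅑*5))² = E + 2*(1 + 2*(-5/9 - 5/9))² = E + 2*(1 + 2*(-10/9))² = E + 2*(1 - 20/9)² = E + 2*(-11/9)² = E + 2*(121/81) = E + 242/81 = 242/81 + E)
r(-49) - s(71) = (242/81 - 49) - (16 + 71) = -3727/81 - 1*87 = -3727/81 - 87 = -10774/81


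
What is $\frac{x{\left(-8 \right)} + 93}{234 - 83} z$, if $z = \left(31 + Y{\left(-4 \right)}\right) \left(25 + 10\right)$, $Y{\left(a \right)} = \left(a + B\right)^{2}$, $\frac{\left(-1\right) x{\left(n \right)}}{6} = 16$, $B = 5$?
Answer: $- \frac{3360}{151} \approx -22.252$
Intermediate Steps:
$x{\left(n \right)} = -96$ ($x{\left(n \right)} = \left(-6\right) 16 = -96$)
$Y{\left(a \right)} = \left(5 + a\right)^{2}$ ($Y{\left(a \right)} = \left(a + 5\right)^{2} = \left(5 + a\right)^{2}$)
$z = 1120$ ($z = \left(31 + \left(5 - 4\right)^{2}\right) \left(25 + 10\right) = \left(31 + 1^{2}\right) 35 = \left(31 + 1\right) 35 = 32 \cdot 35 = 1120$)
$\frac{x{\left(-8 \right)} + 93}{234 - 83} z = \frac{-96 + 93}{234 - 83} \cdot 1120 = - \frac{3}{151} \cdot 1120 = \left(-3\right) \frac{1}{151} \cdot 1120 = \left(- \frac{3}{151}\right) 1120 = - \frac{3360}{151}$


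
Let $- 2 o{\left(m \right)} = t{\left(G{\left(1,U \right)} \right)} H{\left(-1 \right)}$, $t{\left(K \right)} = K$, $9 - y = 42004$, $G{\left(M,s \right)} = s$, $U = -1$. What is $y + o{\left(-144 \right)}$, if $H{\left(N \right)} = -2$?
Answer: $-41996$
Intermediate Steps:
$y = -41995$ ($y = 9 - 42004 = -41995$)
$o{\left(m \right)} = -1$ ($o{\left(m \right)} = - \frac{\left(-1\right) \left(-2\right)}{2} = \left(- \frac{1}{2}\right) 2 = -1$)
$y + o{\left(-144 \right)} = -41995 - 1 = -41996$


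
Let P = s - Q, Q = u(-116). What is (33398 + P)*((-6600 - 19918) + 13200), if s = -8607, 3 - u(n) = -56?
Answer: -329380776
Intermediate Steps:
u(n) = 59 (u(n) = 3 - 1*(-56) = 3 + 56 = 59)
Q = 59
P = -8666 (P = -8607 - 1*59 = -8607 - 59 = -8666)
(33398 + P)*((-6600 - 19918) + 13200) = (33398 - 8666)*((-6600 - 19918) + 13200) = 24732*(-26518 + 13200) = 24732*(-13318) = -329380776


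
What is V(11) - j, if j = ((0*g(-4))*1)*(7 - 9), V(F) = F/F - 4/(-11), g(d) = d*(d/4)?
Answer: 15/11 ≈ 1.3636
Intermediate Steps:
g(d) = d²/4 (g(d) = d*(d*(¼)) = d*(d/4) = d²/4)
V(F) = 15/11 (V(F) = 1 - 4*(-1/11) = 1 + 4/11 = 15/11)
j = 0 (j = ((0*((¼)*(-4)²))*1)*(7 - 9) = ((0*((¼)*16))*1)*(-2) = ((0*4)*1)*(-2) = (0*1)*(-2) = 0*(-2) = 0)
V(11) - j = 15/11 - 1*0 = 15/11 + 0 = 15/11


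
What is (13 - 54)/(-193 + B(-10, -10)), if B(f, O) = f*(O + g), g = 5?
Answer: 41/143 ≈ 0.28671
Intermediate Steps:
B(f, O) = f*(5 + O) (B(f, O) = f*(O + 5) = f*(5 + O))
(13 - 54)/(-193 + B(-10, -10)) = (13 - 54)/(-193 - 10*(5 - 10)) = -41/(-193 - 10*(-5)) = -41/(-193 + 50) = -41/(-143) = -41*(-1/143) = 41/143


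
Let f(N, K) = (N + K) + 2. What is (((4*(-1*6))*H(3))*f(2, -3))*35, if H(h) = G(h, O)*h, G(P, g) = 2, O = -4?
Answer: -5040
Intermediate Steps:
f(N, K) = 2 + K + N (f(N, K) = (K + N) + 2 = 2 + K + N)
H(h) = 2*h
(((4*(-1*6))*H(3))*f(2, -3))*35 = (((4*(-1*6))*(2*3))*(2 - 3 + 2))*35 = (((4*(-6))*6)*1)*35 = (-24*6*1)*35 = -144*1*35 = -144*35 = -5040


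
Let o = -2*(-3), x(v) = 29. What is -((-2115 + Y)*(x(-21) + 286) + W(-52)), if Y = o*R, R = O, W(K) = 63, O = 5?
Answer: 656712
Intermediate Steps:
R = 5
o = 6
Y = 30 (Y = 6*5 = 30)
-((-2115 + Y)*(x(-21) + 286) + W(-52)) = -((-2115 + 30)*(29 + 286) + 63) = -(-2085*315 + 63) = -(-656775 + 63) = -1*(-656712) = 656712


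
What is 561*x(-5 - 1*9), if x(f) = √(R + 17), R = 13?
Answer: 561*√30 ≈ 3072.7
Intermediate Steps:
x(f) = √30 (x(f) = √(13 + 17) = √30)
561*x(-5 - 1*9) = 561*√30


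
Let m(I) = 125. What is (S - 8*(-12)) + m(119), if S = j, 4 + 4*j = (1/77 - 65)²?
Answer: 7564384/5929 ≈ 1275.8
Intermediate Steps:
j = 6254075/5929 (j = -1 + (1/77 - 65)²/4 = -1 + (-5004/77)²/4 = -1 + (¼)*(25040016/5929) = -1 + 6260004/5929 = 6254075/5929 ≈ 1054.8)
S = 6254075/5929 ≈ 1054.8
(S - 8*(-12)) + m(119) = (6254075/5929 - 8*(-12)) + 125 = (6254075/5929 + 96) + 125 = 6823259/5929 + 125 = 7564384/5929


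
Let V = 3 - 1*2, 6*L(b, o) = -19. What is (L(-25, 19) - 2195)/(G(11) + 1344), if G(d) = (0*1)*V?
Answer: -13189/8064 ≈ -1.6355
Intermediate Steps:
L(b, o) = -19/6 (L(b, o) = (⅙)*(-19) = -19/6)
V = 1 (V = 3 - 2 = 1)
G(d) = 0 (G(d) = (0*1)*1 = 0*1 = 0)
(L(-25, 19) - 2195)/(G(11) + 1344) = (-19/6 - 2195)/(0 + 1344) = -13189/6/1344 = -13189/6*1/1344 = -13189/8064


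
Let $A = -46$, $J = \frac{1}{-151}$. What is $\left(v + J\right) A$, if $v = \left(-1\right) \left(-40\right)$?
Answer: $- \frac{277794}{151} \approx -1839.7$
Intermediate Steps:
$J = - \frac{1}{151} \approx -0.0066225$
$v = 40$
$\left(v + J\right) A = \left(40 - \frac{1}{151}\right) \left(-46\right) = \frac{6039}{151} \left(-46\right) = - \frac{277794}{151}$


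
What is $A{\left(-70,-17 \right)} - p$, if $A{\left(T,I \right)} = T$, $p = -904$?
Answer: $834$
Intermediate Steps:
$A{\left(-70,-17 \right)} - p = -70 - -904 = -70 + 904 = 834$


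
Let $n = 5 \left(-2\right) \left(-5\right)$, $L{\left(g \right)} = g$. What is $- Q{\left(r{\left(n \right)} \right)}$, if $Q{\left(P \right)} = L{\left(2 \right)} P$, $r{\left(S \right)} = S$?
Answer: $-100$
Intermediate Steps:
$n = 50$ ($n = \left(-10\right) \left(-5\right) = 50$)
$Q{\left(P \right)} = 2 P$
$- Q{\left(r{\left(n \right)} \right)} = - 2 \cdot 50 = \left(-1\right) 100 = -100$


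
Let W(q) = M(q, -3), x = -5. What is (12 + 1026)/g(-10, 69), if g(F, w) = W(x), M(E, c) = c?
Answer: -346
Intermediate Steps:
W(q) = -3
g(F, w) = -3
(12 + 1026)/g(-10, 69) = (12 + 1026)/(-3) = 1038*(-⅓) = -346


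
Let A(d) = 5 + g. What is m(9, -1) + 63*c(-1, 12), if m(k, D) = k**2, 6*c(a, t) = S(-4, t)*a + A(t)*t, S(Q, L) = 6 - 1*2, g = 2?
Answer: 921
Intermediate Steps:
A(d) = 7 (A(d) = 5 + 2 = 7)
S(Q, L) = 4 (S(Q, L) = 6 - 2 = 4)
c(a, t) = 2*a/3 + 7*t/6 (c(a, t) = (4*a + 7*t)/6 = 2*a/3 + 7*t/6)
m(9, -1) + 63*c(-1, 12) = 9**2 + 63*((2/3)*(-1) + (7/6)*12) = 81 + 63*(-2/3 + 14) = 81 + 63*(40/3) = 81 + 840 = 921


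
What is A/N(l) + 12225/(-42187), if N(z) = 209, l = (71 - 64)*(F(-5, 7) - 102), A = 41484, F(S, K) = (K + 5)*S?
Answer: 1747530483/8817083 ≈ 198.20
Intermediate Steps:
F(S, K) = S*(5 + K) (F(S, K) = (5 + K)*S = S*(5 + K))
l = -1134 (l = (71 - 64)*(-5*(5 + 7) - 102) = 7*(-5*12 - 102) = 7*(-60 - 102) = 7*(-162) = -1134)
A/N(l) + 12225/(-42187) = 41484/209 + 12225/(-42187) = 41484*(1/209) + 12225*(-1/42187) = 41484/209 - 12225/42187 = 1747530483/8817083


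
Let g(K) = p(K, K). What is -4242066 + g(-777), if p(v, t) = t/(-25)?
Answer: -106050873/25 ≈ -4.2420e+6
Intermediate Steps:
p(v, t) = -t/25 (p(v, t) = t*(-1/25) = -t/25)
g(K) = -K/25
-4242066 + g(-777) = -4242066 - 1/25*(-777) = -4242066 + 777/25 = -106050873/25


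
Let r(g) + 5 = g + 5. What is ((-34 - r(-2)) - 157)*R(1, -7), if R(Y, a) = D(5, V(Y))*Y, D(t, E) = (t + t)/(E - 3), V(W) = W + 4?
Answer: -945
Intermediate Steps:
V(W) = 4 + W
D(t, E) = 2*t/(-3 + E) (D(t, E) = (2*t)/(-3 + E) = 2*t/(-3 + E))
r(g) = g (r(g) = -5 + (g + 5) = -5 + (5 + g) = g)
R(Y, a) = 10*Y/(1 + Y) (R(Y, a) = (2*5/(-3 + (4 + Y)))*Y = (2*5/(1 + Y))*Y = (10/(1 + Y))*Y = 10*Y/(1 + Y))
((-34 - r(-2)) - 157)*R(1, -7) = ((-34 - 1*(-2)) - 157)*(10*1/(1 + 1)) = ((-34 + 2) - 157)*(10*1/2) = (-32 - 157)*(10*1*(½)) = -189*5 = -945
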